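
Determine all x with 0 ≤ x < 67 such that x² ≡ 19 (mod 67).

32, 35

Since 67 ≡ 3 (mod 4), a square root of 19 is 19^((67+1)/4) = 19^17 mod 67.
Repeated squaring: 19^2≡26, 19^4≡6, 19^8≡36, 19^16≡23 (mod 67).
19^17 = 19^(16+1) ≡ 35 (mod 67).
Check: 35² = 1225 ≡ 19 (mod 67). The two roots are 32 and 35.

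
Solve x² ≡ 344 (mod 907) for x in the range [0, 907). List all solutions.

Since 907 ≡ 3 (mod 4), a square root of 344 is 344^((907+1)/4) = 344^227 mod 907.
Repeated squaring: 344^2≡426, 344^4≡76, 344^8≡334, 344^16≡902, 344^32≡25, 344^64≡625, 344^128≡615 (mod 907).
344^227 = 344^(128+64+32+2+1) ≡ 632 (mod 907).
Check: 632² = 399424 ≡ 344 (mod 907). The two roots are 275 and 632.

275, 632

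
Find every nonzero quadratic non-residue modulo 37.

Square k = 1,…,18 (k and 37−k give the same square):
1²=1, 2²=4, 3²=9, 4²=16, 5²=25, 6²=36, 7²≡12, 8²≡27, 9²≡7, 10²≡26, 11²≡10, 12²≡33, 13²≡21, 14²≡11, 15²≡3, 16²≡34, 17²≡30, 18²≡28 (mod 37).
The residues are {1, 3, 4, 7, 9, 10, 11, 12, 16, 21, 25, 26, 27, 28, 30, 33, 34, 36}; the non-residues are the remaining 18 nonzero classes.

2 5 6 8 13 14 15 17 18 19 20 22 23 24 29 31 32 35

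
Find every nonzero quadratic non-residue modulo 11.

2 6 7 8 10

Square k = 1,…,5 (k and 11−k give the same square):
1²=1, 2²=4, 3²=9, 4²≡5, 5²≡3 (mod 11).
The residues are {1, 3, 4, 5, 9}; the non-residues are the remaining 5 nonzero classes.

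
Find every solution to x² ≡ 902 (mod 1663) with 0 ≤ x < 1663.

444, 1219

Since 1663 ≡ 3 (mod 4), a square root of 902 is 902^((1663+1)/4) = 902^416 mod 1663.
Repeated squaring: 902^2≡397, 902^4≡1287, 902^8≡21, 902^16≡441, 902^32≡1573, 902^64≡1448, 902^128≡1324, 902^256≡174 (mod 1663).
902^416 = 902^(256+128+32) ≡ 444 (mod 1663).
Check: 444² = 197136 ≡ 902 (mod 1663). The two roots are 444 and 1219.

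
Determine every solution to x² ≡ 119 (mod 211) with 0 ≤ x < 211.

69, 142

Since 211 ≡ 3 (mod 4), a square root of 119 is 119^((211+1)/4) = 119^53 mod 211.
Repeated squaring: 119^2≡24, 119^4≡154, 119^8≡84, 119^16≡93, 119^32≡209 (mod 211).
119^53 = 119^(32+16+4+1) ≡ 69 (mod 211).
Check: 69² = 4761 ≡ 119 (mod 211). The two roots are 69 and 142.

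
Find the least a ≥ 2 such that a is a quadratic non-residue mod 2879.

7

(2/2879) = +1, so 2 is a residue.
(3/2879) = +1, so 3 is a residue.
(4/2879) = +1, so 4 is a residue.
(5/2879) = +1, so 5 is a residue.
(6/2879) = +1, so 6 is a residue.
(7/2879) = −1, so 7 is the smallest positive non-residue mod 2879.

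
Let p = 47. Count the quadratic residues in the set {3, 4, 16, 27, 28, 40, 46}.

(3/47) = +1 → QR.
(4/47) = +1 → QR.
(16/47) = +1 → QR.
(27/47) = +1 → QR.
(28/47) = +1 → QR.
(40/47) = -1 → non-residue.
(46/47) = -1 → non-residue.
Total quadratic residues among the 7: 5.

5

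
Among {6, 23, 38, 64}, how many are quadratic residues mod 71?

3

(6/71) = +1 → QR.
(23/71) = -1 → non-residue.
(38/71) = +1 → QR.
(64/71) = +1 → QR.
Total quadratic residues among the 4: 3.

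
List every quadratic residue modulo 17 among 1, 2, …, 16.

1 2 4 8 9 13 15 16

Square k = 1,…,8 (k and 17−k give the same square):
1²=1, 2²=4, 3²=9, 4²=16, 5²≡8, 6²≡2, 7²≡15, 8²≡13 (mod 17).
So the quadratic residues mod 17 are {1, 2, 4, 8, 9, 13, 15, 16}.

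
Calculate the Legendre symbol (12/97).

1

Pull out 2^2: since 97 ≡ 1 (mod 8), (2/97) = +1, so (2/97)^2 = +1.
Reciprocity: 3 ≡ 3 and 97 ≡ 1 (mod 4), so (3/97) = +(97/3).
Reduce top mod 3: now compute (1/3).
Reached (1/3) = 1. Collecting the sign flips along the way, the symbol is +1.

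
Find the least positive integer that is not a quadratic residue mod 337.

5

(2/337) = +1, so 2 is a residue.
(3/337) = +1, so 3 is a residue.
(4/337) = +1, so 4 is a residue.
(5/337) = −1, so 5 is the smallest positive non-residue mod 337.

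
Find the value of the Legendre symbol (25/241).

1

Reciprocity: 25 ≡ 1 and 241 ≡ 1 (mod 4), so (25/241) = +(241/25).
Reduce top mod 25: now compute (16/25).
Pull out 2^4: since 25 ≡ 1 (mod 8), (2/25) = +1, so (2/25)^4 = +1.
Reached (1/25) = 1. Collecting the sign flips along the way, the symbol is +1.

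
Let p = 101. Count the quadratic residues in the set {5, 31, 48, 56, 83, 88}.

4

(5/101) = +1 → QR.
(31/101) = +1 → QR.
(48/101) = -1 → non-residue.
(56/101) = +1 → QR.
(83/101) = -1 → non-residue.
(88/101) = +1 → QR.
Total quadratic residues among the 6: 4.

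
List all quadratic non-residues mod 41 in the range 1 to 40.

3,6,7,11,12,13,14,15,17,19,22,24,26,27,28,29,30,34,35,38

Square k = 1,…,20 (k and 41−k give the same square):
1²=1, 2²=4, 3²=9, 4²=16, 5²=25, 6²=36, 7²≡8, 8²≡23, 9²≡40, 10²≡18, 11²≡39, 12²≡21, 13²≡5, 14²≡32, 15²≡20, 16²≡10, 17²≡2, 18²≡37, 19²≡33, 20²≡31 (mod 41).
The residues are {1, 2, 4, 5, 8, 9, 10, 16, 18, 20, 21, 23, 25, 31, 32, 33, 36, 37, 39, 40}; the non-residues are the remaining 20 nonzero classes.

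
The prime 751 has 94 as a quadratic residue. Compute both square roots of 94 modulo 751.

Since 751 ≡ 3 (mod 4), a square root of 94 is 94^((751+1)/4) = 94^188 mod 751.
Repeated squaring: 94^2≡575, 94^4≡185, 94^8≡430, 94^16≡154, 94^32≡435, 94^64≡724, 94^128≡729 (mod 751).
94^188 = 94^(128+32+16+8+4) ≡ 535 (mod 751).
Check: 535² = 286225 ≡ 94 (mod 751). The two roots are 216 and 535.

216, 535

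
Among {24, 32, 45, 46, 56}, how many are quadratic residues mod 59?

2

(24/59) = -1 → non-residue.
(32/59) = -1 → non-residue.
(45/59) = +1 → QR.
(46/59) = +1 → QR.
(56/59) = -1 → non-residue.
Total quadratic residues among the 5: 2.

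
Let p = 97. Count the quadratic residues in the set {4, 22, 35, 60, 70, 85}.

5

(4/97) = +1 → QR.
(22/97) = +1 → QR.
(35/97) = +1 → QR.
(60/97) = -1 → non-residue.
(70/97) = +1 → QR.
(85/97) = +1 → QR.
Total quadratic residues among the 6: 5.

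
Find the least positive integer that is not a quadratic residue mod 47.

5

(2/47) = +1, so 2 is a residue.
(3/47) = +1, so 3 is a residue.
(4/47) = +1, so 4 is a residue.
(5/47) = −1, so 5 is the smallest positive non-residue mod 47.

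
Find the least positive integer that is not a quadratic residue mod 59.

(2/59) = −1, so 2 is the smallest positive non-residue mod 59.

2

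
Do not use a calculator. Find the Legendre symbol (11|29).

Reciprocity: 11 ≡ 3 and 29 ≡ 1 (mod 4), so (11/29) = +(29/11).
Reduce top mod 11: now compute (7/11).
Reciprocity: 7 ≡ 3 and 11 ≡ 3 (mod 4), so (7/11) = −(11/7).
Reduce top mod 7: now compute (4/7).
Pull out 2^2: since 7 ≡ 7 (mod 8), (2/7) = +1, so (2/7)^2 = +1.
Reached (1/7) = 1. Collecting the sign flips along the way, the symbol is -1.

-1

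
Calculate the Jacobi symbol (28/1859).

Pull out 2^2: since 1859 ≡ 3 (mod 8), (2/1859) = -1, so (2/1859)^2 = +1.
Reciprocity: 7 ≡ 3 and 1859 ≡ 3 (mod 4), so (7/1859) = −(1859/7).
Reduce top mod 7: now compute (4/7).
Pull out 2^2: since 7 ≡ 7 (mod 8), (2/7) = +1, so (2/7)^2 = +1.
Reached (1/7) = 1. Collecting the sign flips along the way, the symbol is -1.

-1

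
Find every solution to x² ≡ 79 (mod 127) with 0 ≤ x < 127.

29, 98

Since 127 ≡ 3 (mod 4), a square root of 79 is 79^((127+1)/4) = 79^32 mod 127.
Repeated squaring: 79^2≡18, 79^4≡70, 79^8≡74, 79^16≡15, 79^32≡98 (mod 127).
79^32 = 79^(32) ≡ 98 (mod 127).
Check: 98² = 9604 ≡ 79 (mod 127). The two roots are 29 and 98.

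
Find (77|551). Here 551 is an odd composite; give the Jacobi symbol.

Reciprocity: 77 ≡ 1 and 551 ≡ 3 (mod 4), so (77/551) = +(551/77).
Reduce top mod 77: now compute (12/77).
Pull out 2^2: since 77 ≡ 5 (mod 8), (2/77) = -1, so (2/77)^2 = +1.
Reciprocity: 3 ≡ 3 and 77 ≡ 1 (mod 4), so (3/77) = +(77/3).
Reduce top mod 3: now compute (2/3).
Pull out 2: since 3 ≡ 3 (mod 8), (2/3) = -1.
Reached (1/3) = 1. Collecting the sign flips along the way, the symbol is -1.

-1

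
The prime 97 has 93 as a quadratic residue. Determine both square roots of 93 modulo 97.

97 ≡ 1 (mod 4), so we find a root by search.
Trying successive values, 44² = 1936 ≡ 93 (mod 97). The other root is 97 − 44 = 53.

44, 53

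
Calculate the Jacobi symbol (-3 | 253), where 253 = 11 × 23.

First reduce: -3 ≡ 250 (mod 253).
Pull out 2: since 253 ≡ 5 (mod 8), (2/253) = -1.
Reciprocity: 125 ≡ 1 and 253 ≡ 1 (mod 4), so (125/253) = +(253/125).
Reduce top mod 125: now compute (3/125).
Reciprocity: 3 ≡ 3 and 125 ≡ 1 (mod 4), so (3/125) = +(125/3).
Reduce top mod 3: now compute (2/3).
Pull out 2: since 3 ≡ 3 (mod 8), (2/3) = -1.
Reached (1/3) = 1. Collecting the sign flips along the way, the symbol is +1.

1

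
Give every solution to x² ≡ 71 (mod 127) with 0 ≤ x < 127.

Since 127 ≡ 3 (mod 4), a square root of 71 is 71^((127+1)/4) = 71^32 mod 127.
Repeated squaring: 71^2≡88, 71^4≡124, 71^8≡9, 71^16≡81, 71^32≡84 (mod 127).
71^32 = 71^(32) ≡ 84 (mod 127).
Check: 84² = 7056 ≡ 71 (mod 127). The two roots are 43 and 84.

43, 84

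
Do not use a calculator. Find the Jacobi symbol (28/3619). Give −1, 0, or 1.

0

Pull out 2^2: since 3619 ≡ 3 (mod 8), (2/3619) = -1, so (2/3619)^2 = +1.
Reciprocity: 7 ≡ 3 and 3619 ≡ 3 (mod 4), so (7/3619) = −(3619/7).
Reduce top mod 7: now compute (0/7).
Top reduces to 0: gcd > 1, so the symbol is 0.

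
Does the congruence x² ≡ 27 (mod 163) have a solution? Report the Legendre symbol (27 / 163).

Reciprocity: 27 ≡ 3 and 163 ≡ 3 (mod 4), so (27/163) = −(163/27).
Reduce top mod 27: now compute (1/27).
Reached (1/27) = 1. Collecting the sign flips along the way, the symbol is -1.

-1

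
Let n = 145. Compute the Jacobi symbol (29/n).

0

Reciprocity: 29 ≡ 1 and 145 ≡ 1 (mod 4), so (29/145) = +(145/29).
Reduce top mod 29: now compute (0/29).
Top reduces to 0: gcd > 1, so the symbol is 0.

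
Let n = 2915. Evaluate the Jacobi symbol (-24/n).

1

First reduce: -24 ≡ 2891 (mod 2915).
Reciprocity: 2891 ≡ 3 and 2915 ≡ 3 (mod 4), so (2891/2915) = −(2915/2891).
Reduce top mod 2891: now compute (24/2891).
Pull out 2^3: since 2891 ≡ 3 (mod 8), (2/2891) = -1, so (2/2891)^3 = -1.
Reciprocity: 3 ≡ 3 and 2891 ≡ 3 (mod 4), so (3/2891) = −(2891/3).
Reduce top mod 3: now compute (2/3).
Pull out 2: since 3 ≡ 3 (mod 8), (2/3) = -1.
Reached (1/3) = 1. Collecting the sign flips along the way, the symbol is +1.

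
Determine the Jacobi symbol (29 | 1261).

Reciprocity: 29 ≡ 1 and 1261 ≡ 1 (mod 4), so (29/1261) = +(1261/29).
Reduce top mod 29: now compute (14/29).
Pull out 2: since 29 ≡ 5 (mod 8), (2/29) = -1.
Reciprocity: 7 ≡ 3 and 29 ≡ 1 (mod 4), so (7/29) = +(29/7).
Reduce top mod 7: now compute (1/7).
Reached (1/7) = 1. Collecting the sign flips along the way, the symbol is -1.

-1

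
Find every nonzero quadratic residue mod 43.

1, 4, 6, 9, 10, 11, 13, 14, 15, 16, 17, 21, 23, 24, 25, 31, 35, 36, 38, 40, 41

Square k = 1,…,21 (k and 43−k give the same square):
1²=1, 2²=4, 3²=9, 4²=16, 5²=25, 6²=36, 7²≡6, 8²≡21, 9²≡38, 10²≡14, 11²≡35, 12²≡15, 13²≡40, 14²≡24, 15²≡10, 16²≡41, 17²≡31, 18²≡23, 19²≡17, 20²≡13, 21²≡11 (mod 43).
So the quadratic residues mod 43 are {1, 4, 6, 9, 10, 11, 13, 14, 15, 16, 17, 21, 23, 24, 25, 31, 35, 36, 38, 40, 41}.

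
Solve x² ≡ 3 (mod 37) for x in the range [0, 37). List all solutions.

15, 22

37 ≡ 1 (mod 4), so we find a root by search.
Trying successive values, 15² = 225 ≡ 3 (mod 37). The other root is 37 − 15 = 22.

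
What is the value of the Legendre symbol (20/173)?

-1

Pull out 2^2: since 173 ≡ 5 (mod 8), (2/173) = -1, so (2/173)^2 = +1.
Reciprocity: 5 ≡ 1 and 173 ≡ 1 (mod 4), so (5/173) = +(173/5).
Reduce top mod 5: now compute (3/5).
Reciprocity: 3 ≡ 3 and 5 ≡ 1 (mod 4), so (3/5) = +(5/3).
Reduce top mod 3: now compute (2/3).
Pull out 2: since 3 ≡ 3 (mod 8), (2/3) = -1.
Reached (1/3) = 1. Collecting the sign flips along the way, the symbol is -1.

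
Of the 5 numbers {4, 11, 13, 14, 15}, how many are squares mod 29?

2

(4/29) = +1 → QR.
(11/29) = -1 → non-residue.
(13/29) = +1 → QR.
(14/29) = -1 → non-residue.
(15/29) = -1 → non-residue.
Total quadratic residues among the 5: 2.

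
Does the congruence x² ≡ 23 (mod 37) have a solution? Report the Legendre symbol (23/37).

-1

Euler's criterion: (23/37) ≡ 23^18 (mod 37).
23^2 ≡ 11 (mod 37)
23^4 ≡ 10 (mod 37)
23^8 ≡ 26 (mod 37)
23^16 ≡ 10 (mod 37)
23^18 = 23^(16+2) ≡ 36 (mod 37).
Result is 36 ≡ −1, so (23/37) = −1.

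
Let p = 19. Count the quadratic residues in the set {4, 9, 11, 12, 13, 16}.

(4/19) = +1 → QR.
(9/19) = +1 → QR.
(11/19) = +1 → QR.
(12/19) = -1 → non-residue.
(13/19) = -1 → non-residue.
(16/19) = +1 → QR.
Total quadratic residues among the 6: 4.

4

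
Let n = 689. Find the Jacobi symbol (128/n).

1

Pull out 2^7: since 689 ≡ 1 (mod 8), (2/689) = +1, so (2/689)^7 = +1.
Reached (1/689) = 1. Collecting the sign flips along the way, the symbol is +1.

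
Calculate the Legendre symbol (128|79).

First reduce: 128 ≡ 49 (mod 79).
Reciprocity: 49 ≡ 1 and 79 ≡ 3 (mod 4), so (49/79) = +(79/49).
Reduce top mod 49: now compute (30/49).
Pull out 2: since 49 ≡ 1 (mod 8), (2/49) = +1.
Reciprocity: 15 ≡ 3 and 49 ≡ 1 (mod 4), so (15/49) = +(49/15).
Reduce top mod 15: now compute (4/15).
Pull out 2^2: since 15 ≡ 7 (mod 8), (2/15) = +1, so (2/15)^2 = +1.
Reached (1/15) = 1. Collecting the sign flips along the way, the symbol is +1.

1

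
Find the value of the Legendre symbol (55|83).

-1

Reciprocity: 55 ≡ 3 and 83 ≡ 3 (mod 4), so (55/83) = −(83/55).
Reduce top mod 55: now compute (28/55).
Pull out 2^2: since 55 ≡ 7 (mod 8), (2/55) = +1, so (2/55)^2 = +1.
Reciprocity: 7 ≡ 3 and 55 ≡ 3 (mod 4), so (7/55) = −(55/7).
Reduce top mod 7: now compute (6/7).
Pull out 2: since 7 ≡ 7 (mod 8), (2/7) = +1.
Reciprocity: 3 ≡ 3 and 7 ≡ 3 (mod 4), so (3/7) = −(7/3).
Reduce top mod 3: now compute (1/3).
Reached (1/3) = 1. Collecting the sign flips along the way, the symbol is -1.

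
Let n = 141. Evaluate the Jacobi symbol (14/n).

-1

Pull out 2: since 141 ≡ 5 (mod 8), (2/141) = -1.
Reciprocity: 7 ≡ 3 and 141 ≡ 1 (mod 4), so (7/141) = +(141/7).
Reduce top mod 7: now compute (1/7).
Reached (1/7) = 1. Collecting the sign flips along the way, the symbol is -1.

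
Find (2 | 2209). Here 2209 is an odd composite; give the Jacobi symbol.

Pull out 2: since 2209 ≡ 1 (mod 8), (2/2209) = +1.
Reached (1/2209) = 1. Collecting the sign flips along the way, the symbol is +1.

1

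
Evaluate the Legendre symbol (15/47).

-1

Euler's criterion: (15/47) ≡ 15^23 (mod 47).
15^2 ≡ 37 (mod 47)
15^4 ≡ 6 (mod 47)
15^8 ≡ 36 (mod 47)
15^16 ≡ 27 (mod 47)
15^23 = 15^(16+4+2+1) ≡ 46 (mod 47).
Result is 46 ≡ −1, so (15/47) = −1.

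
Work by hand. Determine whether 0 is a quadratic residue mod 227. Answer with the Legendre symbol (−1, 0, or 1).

0

Top reduces to 0: gcd > 1, so the symbol is 0.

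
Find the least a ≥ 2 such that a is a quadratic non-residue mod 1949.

2

(2/1949) = −1, so 2 is the smallest positive non-residue mod 1949.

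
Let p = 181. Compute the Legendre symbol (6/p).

-1

Pull out 2: since 181 ≡ 5 (mod 8), (2/181) = -1.
Reciprocity: 3 ≡ 3 and 181 ≡ 1 (mod 4), so (3/181) = +(181/3).
Reduce top mod 3: now compute (1/3).
Reached (1/3) = 1. Collecting the sign flips along the way, the symbol is -1.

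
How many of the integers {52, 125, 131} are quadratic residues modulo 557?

(52/557) = -1 → non-residue.
(125/557) = -1 → non-residue.
(131/557) = +1 → QR.
Total quadratic residues among the 3: 1.

1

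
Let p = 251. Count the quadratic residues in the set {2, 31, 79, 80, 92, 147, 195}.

6

(2/251) = -1 → non-residue.
(31/251) = +1 → QR.
(79/251) = +1 → QR.
(80/251) = +1 → QR.
(92/251) = +1 → QR.
(147/251) = +1 → QR.
(195/251) = +1 → QR.
Total quadratic residues among the 7: 6.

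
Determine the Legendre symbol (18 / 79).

Pull out 2: since 79 ≡ 7 (mod 8), (2/79) = +1.
Reciprocity: 9 ≡ 1 and 79 ≡ 3 (mod 4), so (9/79) = +(79/9).
Reduce top mod 9: now compute (7/9).
Reciprocity: 7 ≡ 3 and 9 ≡ 1 (mod 4), so (7/9) = +(9/7).
Reduce top mod 7: now compute (2/7).
Pull out 2: since 7 ≡ 7 (mod 8), (2/7) = +1.
Reached (1/7) = 1. Collecting the sign flips along the way, the symbol is +1.

1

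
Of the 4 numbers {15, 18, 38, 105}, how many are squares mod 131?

3

(15/131) = +1 → QR.
(18/131) = -1 → non-residue.
(38/131) = +1 → QR.
(105/131) = +1 → QR.
Total quadratic residues among the 4: 3.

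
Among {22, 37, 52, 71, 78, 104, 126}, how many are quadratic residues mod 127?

(22/127) = +1 → QR.
(37/127) = +1 → QR.
(52/127) = +1 → QR.
(71/127) = +1 → QR.
(78/127) = -1 → non-residue.
(104/127) = +1 → QR.
(126/127) = -1 → non-residue.
Total quadratic residues among the 7: 5.

5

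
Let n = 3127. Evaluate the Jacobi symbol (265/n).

0

Reciprocity: 265 ≡ 1 and 3127 ≡ 3 (mod 4), so (265/3127) = +(3127/265).
Reduce top mod 265: now compute (212/265).
Pull out 2^2: since 265 ≡ 1 (mod 8), (2/265) = +1, so (2/265)^2 = +1.
Reciprocity: 53 ≡ 1 and 265 ≡ 1 (mod 4), so (53/265) = +(265/53).
Reduce top mod 53: now compute (0/53).
Top reduces to 0: gcd > 1, so the symbol is 0.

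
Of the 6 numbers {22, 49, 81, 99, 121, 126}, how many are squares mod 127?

5

(22/127) = +1 → QR.
(49/127) = +1 → QR.
(81/127) = +1 → QR.
(99/127) = +1 → QR.
(121/127) = +1 → QR.
(126/127) = -1 → non-residue.
Total quadratic residues among the 6: 5.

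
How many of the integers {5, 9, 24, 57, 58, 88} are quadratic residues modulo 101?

(5/101) = +1 → QR.
(9/101) = +1 → QR.
(24/101) = +1 → QR.
(57/101) = -1 → non-residue.
(58/101) = +1 → QR.
(88/101) = +1 → QR.
Total quadratic residues among the 6: 5.

5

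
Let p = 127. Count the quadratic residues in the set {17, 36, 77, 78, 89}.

2

(17/127) = +1 → QR.
(36/127) = +1 → QR.
(77/127) = -1 → non-residue.
(78/127) = -1 → non-residue.
(89/127) = -1 → non-residue.
Total quadratic residues among the 5: 2.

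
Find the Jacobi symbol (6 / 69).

Pull out 2: since 69 ≡ 5 (mod 8), (2/69) = -1.
Reciprocity: 3 ≡ 3 and 69 ≡ 1 (mod 4), so (3/69) = +(69/3).
Reduce top mod 3: now compute (0/3).
Top reduces to 0: gcd > 1, so the symbol is 0.

0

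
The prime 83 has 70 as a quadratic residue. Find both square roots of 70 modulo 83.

30, 53

Since 83 ≡ 3 (mod 4), a square root of 70 is 70^((83+1)/4) = 70^21 mod 83.
Repeated squaring: 70^2≡3, 70^4≡9, 70^8≡81, 70^16≡4 (mod 83).
70^21 = 70^(16+4+1) ≡ 30 (mod 83).
Check: 30² = 900 ≡ 70 (mod 83). The two roots are 30 and 53.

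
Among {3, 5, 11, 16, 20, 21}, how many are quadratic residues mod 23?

(3/23) = +1 → QR.
(5/23) = -1 → non-residue.
(11/23) = -1 → non-residue.
(16/23) = +1 → QR.
(20/23) = -1 → non-residue.
(21/23) = -1 → non-residue.
Total quadratic residues among the 6: 2.

2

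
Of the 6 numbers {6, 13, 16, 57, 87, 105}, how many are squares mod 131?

(6/131) = -1 → non-residue.
(13/131) = +1 → QR.
(16/131) = +1 → QR.
(57/131) = -1 → non-residue.
(87/131) = -1 → non-residue.
(105/131) = +1 → QR.
Total quadratic residues among the 6: 3.

3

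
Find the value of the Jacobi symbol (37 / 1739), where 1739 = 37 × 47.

Reciprocity: 37 ≡ 1 and 1739 ≡ 3 (mod 4), so (37/1739) = +(1739/37).
Reduce top mod 37: now compute (0/37).
Top reduces to 0: gcd > 1, so the symbol is 0.

0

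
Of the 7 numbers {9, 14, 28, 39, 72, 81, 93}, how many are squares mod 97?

4

(9/97) = +1 → QR.
(14/97) = -1 → non-residue.
(28/97) = -1 → non-residue.
(39/97) = -1 → non-residue.
(72/97) = +1 → QR.
(81/97) = +1 → QR.
(93/97) = +1 → QR.
Total quadratic residues among the 7: 4.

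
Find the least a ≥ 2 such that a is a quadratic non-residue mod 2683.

(2/2683) = −1, so 2 is the smallest positive non-residue mod 2683.

2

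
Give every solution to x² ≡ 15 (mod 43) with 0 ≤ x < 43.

Since 43 ≡ 3 (mod 4), a square root of 15 is 15^((43+1)/4) = 15^11 mod 43.
Repeated squaring: 15^2≡10, 15^4≡14, 15^8≡24 (mod 43).
15^11 = 15^(8+2+1) ≡ 31 (mod 43).
Check: 31² = 961 ≡ 15 (mod 43). The two roots are 12 and 31.

12, 31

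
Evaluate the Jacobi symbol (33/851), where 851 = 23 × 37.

Reciprocity: 33 ≡ 1 and 851 ≡ 3 (mod 4), so (33/851) = +(851/33).
Reduce top mod 33: now compute (26/33).
Pull out 2: since 33 ≡ 1 (mod 8), (2/33) = +1.
Reciprocity: 13 ≡ 1 and 33 ≡ 1 (mod 4), so (13/33) = +(33/13).
Reduce top mod 13: now compute (7/13).
Reciprocity: 7 ≡ 3 and 13 ≡ 1 (mod 4), so (7/13) = +(13/7).
Reduce top mod 7: now compute (6/7).
Pull out 2: since 7 ≡ 7 (mod 8), (2/7) = +1.
Reciprocity: 3 ≡ 3 and 7 ≡ 3 (mod 4), so (3/7) = −(7/3).
Reduce top mod 3: now compute (1/3).
Reached (1/3) = 1. Collecting the sign flips along the way, the symbol is -1.

-1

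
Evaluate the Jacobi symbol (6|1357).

-1

Pull out 2: since 1357 ≡ 5 (mod 8), (2/1357) = -1.
Reciprocity: 3 ≡ 3 and 1357 ≡ 1 (mod 4), so (3/1357) = +(1357/3).
Reduce top mod 3: now compute (1/3).
Reached (1/3) = 1. Collecting the sign flips along the way, the symbol is -1.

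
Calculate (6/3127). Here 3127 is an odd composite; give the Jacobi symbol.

-1

Pull out 2: since 3127 ≡ 7 (mod 8), (2/3127) = +1.
Reciprocity: 3 ≡ 3 and 3127 ≡ 3 (mod 4), so (3/3127) = −(3127/3).
Reduce top mod 3: now compute (1/3).
Reached (1/3) = 1. Collecting the sign flips along the way, the symbol is -1.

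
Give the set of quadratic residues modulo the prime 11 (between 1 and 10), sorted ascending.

Square k = 1,…,5 (k and 11−k give the same square):
1²=1, 2²=4, 3²=9, 4²≡5, 5²≡3 (mod 11).
So the quadratic residues mod 11 are {1, 3, 4, 5, 9}.

1 3 4 5 9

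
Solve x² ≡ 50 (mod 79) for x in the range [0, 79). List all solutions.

Since 79 ≡ 3 (mod 4), a square root of 50 is 50^((79+1)/4) = 50^20 mod 79.
Repeated squaring: 50^2≡51, 50^4≡73, 50^8≡36, 50^16≡32 (mod 79).
50^20 = 50^(16+4) ≡ 45 (mod 79).
Check: 45² = 2025 ≡ 50 (mod 79). The two roots are 34 and 45.

34, 45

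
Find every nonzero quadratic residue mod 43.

1 4 6 9 10 11 13 14 15 16 17 21 23 24 25 31 35 36 38 40 41

Square k = 1,…,21 (k and 43−k give the same square):
1²=1, 2²=4, 3²=9, 4²=16, 5²=25, 6²=36, 7²≡6, 8²≡21, 9²≡38, 10²≡14, 11²≡35, 12²≡15, 13²≡40, 14²≡24, 15²≡10, 16²≡41, 17²≡31, 18²≡23, 19²≡17, 20²≡13, 21²≡11 (mod 43).
So the quadratic residues mod 43 are {1, 4, 6, 9, 10, 11, 13, 14, 15, 16, 17, 21, 23, 24, 25, 31, 35, 36, 38, 40, 41}.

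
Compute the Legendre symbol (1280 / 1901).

Pull out 2^8: since 1901 ≡ 5 (mod 8), (2/1901) = -1, so (2/1901)^8 = +1.
Reciprocity: 5 ≡ 1 and 1901 ≡ 1 (mod 4), so (5/1901) = +(1901/5).
Reduce top mod 5: now compute (1/5).
Reached (1/5) = 1. Collecting the sign flips along the way, the symbol is +1.

1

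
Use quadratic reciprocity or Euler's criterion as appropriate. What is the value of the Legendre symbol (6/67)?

1

Pull out 2: since 67 ≡ 3 (mod 8), (2/67) = -1.
Reciprocity: 3 ≡ 3 and 67 ≡ 3 (mod 4), so (3/67) = −(67/3).
Reduce top mod 3: now compute (1/3).
Reached (1/3) = 1. Collecting the sign flips along the way, the symbol is +1.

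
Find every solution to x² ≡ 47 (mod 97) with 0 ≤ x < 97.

12, 85

97 ≡ 1 (mod 4), so we find a root by search.
Trying successive values, 12² = 144 ≡ 47 (mod 97). The other root is 97 − 12 = 85.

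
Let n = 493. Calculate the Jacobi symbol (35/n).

1

Reciprocity: 35 ≡ 3 and 493 ≡ 1 (mod 4), so (35/493) = +(493/35).
Reduce top mod 35: now compute (3/35).
Reciprocity: 3 ≡ 3 and 35 ≡ 3 (mod 4), so (3/35) = −(35/3).
Reduce top mod 3: now compute (2/3).
Pull out 2: since 3 ≡ 3 (mod 8), (2/3) = -1.
Reached (1/3) = 1. Collecting the sign flips along the way, the symbol is +1.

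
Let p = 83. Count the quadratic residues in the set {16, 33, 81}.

3

(16/83) = +1 → QR.
(33/83) = +1 → QR.
(81/83) = +1 → QR.
Total quadratic residues among the 3: 3.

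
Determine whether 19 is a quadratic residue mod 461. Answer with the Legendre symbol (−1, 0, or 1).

Reciprocity: 19 ≡ 3 and 461 ≡ 1 (mod 4), so (19/461) = +(461/19).
Reduce top mod 19: now compute (5/19).
Reciprocity: 5 ≡ 1 and 19 ≡ 3 (mod 4), so (5/19) = +(19/5).
Reduce top mod 5: now compute (4/5).
Pull out 2^2: since 5 ≡ 5 (mod 8), (2/5) = -1, so (2/5)^2 = +1.
Reached (1/5) = 1. Collecting the sign flips along the way, the symbol is +1.

1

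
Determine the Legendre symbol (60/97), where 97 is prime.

-1

Euler's criterion: (60/97) ≡ 60^48 (mod 97).
60^2 ≡ 11 (mod 97)
60^4 ≡ 24 (mod 97)
60^8 ≡ 91 (mod 97)
60^16 ≡ 36 (mod 97)
60^32 ≡ 35 (mod 97)
60^48 = 60^(32+16) ≡ 96 (mod 97).
Result is 96 ≡ −1, so (60/97) = −1.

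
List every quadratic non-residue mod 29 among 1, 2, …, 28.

2, 3, 8, 10, 11, 12, 14, 15, 17, 18, 19, 21, 26, 27

Square k = 1,…,14 (k and 29−k give the same square):
1²=1, 2²=4, 3²=9, 4²=16, 5²=25, 6²≡7, 7²≡20, 8²≡6, 9²≡23, 10²≡13, 11²≡5, 12²≡28, 13²≡24, 14²≡22 (mod 29).
The residues are {1, 4, 5, 6, 7, 9, 13, 16, 20, 22, 23, 24, 25, 28}; the non-residues are the remaining 14 nonzero classes.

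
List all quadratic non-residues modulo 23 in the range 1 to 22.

5, 7, 10, 11, 14, 15, 17, 19, 20, 21, 22

Square k = 1,…,11 (k and 23−k give the same square):
1²=1, 2²=4, 3²=9, 4²=16, 5²≡2, 6²≡13, 7²≡3, 8²≡18, 9²≡12, 10²≡8, 11²≡6 (mod 23).
The residues are {1, 2, 3, 4, 6, 8, 9, 12, 13, 16, 18}; the non-residues are the remaining 11 nonzero classes.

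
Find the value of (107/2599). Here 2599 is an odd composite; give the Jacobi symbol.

Reciprocity: 107 ≡ 3 and 2599 ≡ 3 (mod 4), so (107/2599) = −(2599/107).
Reduce top mod 107: now compute (31/107).
Reciprocity: 31 ≡ 3 and 107 ≡ 3 (mod 4), so (31/107) = −(107/31).
Reduce top mod 31: now compute (14/31).
Pull out 2: since 31 ≡ 7 (mod 8), (2/31) = +1.
Reciprocity: 7 ≡ 3 and 31 ≡ 3 (mod 4), so (7/31) = −(31/7).
Reduce top mod 7: now compute (3/7).
Reciprocity: 3 ≡ 3 and 7 ≡ 3 (mod 4), so (3/7) = −(7/3).
Reduce top mod 3: now compute (1/3).
Reached (1/3) = 1. Collecting the sign flips along the way, the symbol is +1.

1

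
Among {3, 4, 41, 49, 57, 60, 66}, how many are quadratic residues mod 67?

(3/67) = -1 → non-residue.
(4/67) = +1 → QR.
(41/67) = -1 → non-residue.
(49/67) = +1 → QR.
(57/67) = -1 → non-residue.
(60/67) = +1 → QR.
(66/67) = -1 → non-residue.
Total quadratic residues among the 7: 3.

3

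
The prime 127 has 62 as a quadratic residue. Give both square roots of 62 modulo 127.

Since 127 ≡ 3 (mod 4), a square root of 62 is 62^((127+1)/4) = 62^32 mod 127.
Repeated squaring: 62^2≡34, 62^4≡13, 62^8≡42, 62^16≡113, 62^32≡69 (mod 127).
62^32 = 62^(32) ≡ 69 (mod 127).
Check: 69² = 4761 ≡ 62 (mod 127). The two roots are 58 and 69.

58, 69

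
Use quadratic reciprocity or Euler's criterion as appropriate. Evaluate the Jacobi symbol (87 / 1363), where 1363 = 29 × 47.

0

Reciprocity: 87 ≡ 3 and 1363 ≡ 3 (mod 4), so (87/1363) = −(1363/87).
Reduce top mod 87: now compute (58/87).
Pull out 2: since 87 ≡ 7 (mod 8), (2/87) = +1.
Reciprocity: 29 ≡ 1 and 87 ≡ 3 (mod 4), so (29/87) = +(87/29).
Reduce top mod 29: now compute (0/29).
Top reduces to 0: gcd > 1, so the symbol is 0.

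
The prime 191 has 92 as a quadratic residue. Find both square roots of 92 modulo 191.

Since 191 ≡ 3 (mod 4), a square root of 92 is 92^((191+1)/4) = 92^48 mod 191.
Repeated squaring: 92^2≡60, 92^4≡162, 92^8≡77, 92^16≡8, 92^32≡64 (mod 191).
92^48 = 92^(32+16) ≡ 130 (mod 191).
Check: 130² = 16900 ≡ 92 (mod 191). The two roots are 61 and 130.

61, 130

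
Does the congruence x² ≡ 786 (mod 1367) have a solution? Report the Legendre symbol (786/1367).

1

Pull out 2: since 1367 ≡ 7 (mod 8), (2/1367) = +1.
Reciprocity: 393 ≡ 1 and 1367 ≡ 3 (mod 4), so (393/1367) = +(1367/393).
Reduce top mod 393: now compute (188/393).
Pull out 2^2: since 393 ≡ 1 (mod 8), (2/393) = +1, so (2/393)^2 = +1.
Reciprocity: 47 ≡ 3 and 393 ≡ 1 (mod 4), so (47/393) = +(393/47).
Reduce top mod 47: now compute (17/47).
Reciprocity: 17 ≡ 1 and 47 ≡ 3 (mod 4), so (17/47) = +(47/17).
Reduce top mod 17: now compute (13/17).
Reciprocity: 13 ≡ 1 and 17 ≡ 1 (mod 4), so (13/17) = +(17/13).
Reduce top mod 13: now compute (4/13).
Pull out 2^2: since 13 ≡ 5 (mod 8), (2/13) = -1, so (2/13)^2 = +1.
Reached (1/13) = 1. Collecting the sign flips along the way, the symbol is +1.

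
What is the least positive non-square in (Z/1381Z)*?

2

(2/1381) = −1, so 2 is the smallest positive non-residue mod 1381.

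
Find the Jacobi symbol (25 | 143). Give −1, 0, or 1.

Reciprocity: 25 ≡ 1 and 143 ≡ 3 (mod 4), so (25/143) = +(143/25).
Reduce top mod 25: now compute (18/25).
Pull out 2: since 25 ≡ 1 (mod 8), (2/25) = +1.
Reciprocity: 9 ≡ 1 and 25 ≡ 1 (mod 4), so (9/25) = +(25/9).
Reduce top mod 9: now compute (7/9).
Reciprocity: 7 ≡ 3 and 9 ≡ 1 (mod 4), so (7/9) = +(9/7).
Reduce top mod 7: now compute (2/7).
Pull out 2: since 7 ≡ 7 (mod 8), (2/7) = +1.
Reached (1/7) = 1. Collecting the sign flips along the way, the symbol is +1.

1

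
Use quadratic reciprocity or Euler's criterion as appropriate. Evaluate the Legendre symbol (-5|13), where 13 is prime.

-1

First reduce: -5 ≡ 8 (mod 13).
Pull out 2^3: since 13 ≡ 5 (mod 8), (2/13) = -1, so (2/13)^3 = -1.
Reached (1/13) = 1. Collecting the sign flips along the way, the symbol is -1.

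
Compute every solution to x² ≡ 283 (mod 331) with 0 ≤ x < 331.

79, 252

Since 331 ≡ 3 (mod 4), a square root of 283 is 283^((331+1)/4) = 283^83 mod 331.
Repeated squaring: 283^2≡318, 283^4≡169, 283^8≡95, 283^16≡88, 283^32≡131, 283^64≡280 (mod 331).
283^83 = 283^(64+16+2+1) ≡ 79 (mod 331).
Check: 79² = 6241 ≡ 283 (mod 331). The two roots are 79 and 252.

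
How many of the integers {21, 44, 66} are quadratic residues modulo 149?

(21/149) = -1 → non-residue.
(44/149) = -1 → non-residue.
(66/149) = -1 → non-residue.
Total quadratic residues among the 3: 0.

0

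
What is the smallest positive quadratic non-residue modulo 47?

(2/47) = +1, so 2 is a residue.
(3/47) = +1, so 3 is a residue.
(4/47) = +1, so 4 is a residue.
(5/47) = −1, so 5 is the smallest positive non-residue mod 47.

5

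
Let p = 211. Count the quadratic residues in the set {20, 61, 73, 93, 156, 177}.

3

(20/211) = +1 → QR.
(61/211) = -1 → non-residue.
(73/211) = +1 → QR.
(93/211) = +1 → QR.
(156/211) = -1 → non-residue.
(177/211) = -1 → non-residue.
Total quadratic residues among the 6: 3.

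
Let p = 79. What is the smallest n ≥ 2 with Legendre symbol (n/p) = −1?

(2/79) = +1, so 2 is a residue.
(3/79) = −1, so 3 is the smallest positive non-residue mod 79.

3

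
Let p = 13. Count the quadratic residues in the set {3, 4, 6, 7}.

2

(3/13) = +1 → QR.
(4/13) = +1 → QR.
(6/13) = -1 → non-residue.
(7/13) = -1 → non-residue.
Total quadratic residues among the 4: 2.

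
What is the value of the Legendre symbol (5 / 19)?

1

Reciprocity: 5 ≡ 1 and 19 ≡ 3 (mod 4), so (5/19) = +(19/5).
Reduce top mod 5: now compute (4/5).
Pull out 2^2: since 5 ≡ 5 (mod 8), (2/5) = -1, so (2/5)^2 = +1.
Reached (1/5) = 1. Collecting the sign flips along the way, the symbol is +1.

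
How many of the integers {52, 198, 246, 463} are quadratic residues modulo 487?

(52/487) = -1 → non-residue.
(198/487) = -1 → non-residue.
(246/487) = -1 → non-residue.
(463/487) = +1 → QR.
Total quadratic residues among the 4: 1.

1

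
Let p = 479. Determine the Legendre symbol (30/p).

1

Pull out 2: since 479 ≡ 7 (mod 8), (2/479) = +1.
Reciprocity: 15 ≡ 3 and 479 ≡ 3 (mod 4), so (15/479) = −(479/15).
Reduce top mod 15: now compute (14/15).
Pull out 2: since 15 ≡ 7 (mod 8), (2/15) = +1.
Reciprocity: 7 ≡ 3 and 15 ≡ 3 (mod 4), so (7/15) = −(15/7).
Reduce top mod 7: now compute (1/7).
Reached (1/7) = 1. Collecting the sign flips along the way, the symbol is +1.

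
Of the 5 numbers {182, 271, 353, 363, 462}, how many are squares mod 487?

2

(182/487) = +1 → QR.
(271/487) = +1 → QR.
(353/487) = -1 → non-residue.
(363/487) = -1 → non-residue.
(462/487) = -1 → non-residue.
Total quadratic residues among the 5: 2.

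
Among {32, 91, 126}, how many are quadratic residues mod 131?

(32/131) = -1 → non-residue.
(91/131) = +1 → QR.
(126/131) = -1 → non-residue.
Total quadratic residues among the 3: 1.

1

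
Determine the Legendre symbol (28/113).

Euler's criterion: (28/113) ≡ 28^56 (mod 113).
28^2 ≡ 106 (mod 113)
28^4 ≡ 49 (mod 113)
28^8 ≡ 28 (mod 113)
28^16 ≡ 106 (mod 113)
28^32 ≡ 49 (mod 113)
28^56 = 28^(32+16+8) ≡ 1 (mod 113).
Result is 1, so (28/113) = 1.

1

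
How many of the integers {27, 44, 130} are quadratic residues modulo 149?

1

(27/149) = -1 → non-residue.
(44/149) = -1 → non-residue.
(130/149) = +1 → QR.
Total quadratic residues among the 3: 1.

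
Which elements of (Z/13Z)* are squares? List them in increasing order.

Square k = 1,…,6 (k and 13−k give the same square):
1²=1, 2²=4, 3²=9, 4²≡3, 5²≡12, 6²≡10 (mod 13).
So the quadratic residues mod 13 are {1, 3, 4, 9, 10, 12}.

1,3,4,9,10,12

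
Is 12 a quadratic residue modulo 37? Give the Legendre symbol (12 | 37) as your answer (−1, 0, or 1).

Pull out 2^2: since 37 ≡ 5 (mod 8), (2/37) = -1, so (2/37)^2 = +1.
Reciprocity: 3 ≡ 3 and 37 ≡ 1 (mod 4), so (3/37) = +(37/3).
Reduce top mod 3: now compute (1/3).
Reached (1/3) = 1. Collecting the sign flips along the way, the symbol is +1.

1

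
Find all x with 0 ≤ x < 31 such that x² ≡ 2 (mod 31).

Since 31 ≡ 3 (mod 4), a square root of 2 is 2^((31+1)/4) = 2^8 mod 31.
Repeated squaring: 2^2≡4, 2^4≡16, 2^8≡8 (mod 31).
2^8 = 2^(8) ≡ 8 (mod 31).
Check: 8² = 64 ≡ 2 (mod 31). The two roots are 8 and 23.

8, 23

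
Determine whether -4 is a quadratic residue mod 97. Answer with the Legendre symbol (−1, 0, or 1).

1

First reduce: -4 ≡ 93 (mod 97).
Reciprocity: 93 ≡ 1 and 97 ≡ 1 (mod 4), so (93/97) = +(97/93).
Reduce top mod 93: now compute (4/93).
Pull out 2^2: since 93 ≡ 5 (mod 8), (2/93) = -1, so (2/93)^2 = +1.
Reached (1/93) = 1. Collecting the sign flips along the way, the symbol is +1.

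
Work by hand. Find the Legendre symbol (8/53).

-1

Pull out 2^3: since 53 ≡ 5 (mod 8), (2/53) = -1, so (2/53)^3 = -1.
Reached (1/53) = 1. Collecting the sign flips along the way, the symbol is -1.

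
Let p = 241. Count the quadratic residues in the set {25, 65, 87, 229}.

3

(25/241) = +1 → QR.
(65/241) = -1 → non-residue.
(87/241) = +1 → QR.
(229/241) = +1 → QR.
Total quadratic residues among the 4: 3.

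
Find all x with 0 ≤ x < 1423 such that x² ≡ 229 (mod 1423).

539, 884

Since 1423 ≡ 3 (mod 4), a square root of 229 is 229^((1423+1)/4) = 229^356 mod 1423.
Repeated squaring: 229^2≡1213, 229^4≡1410, 229^8≡169, 229^16≡101, 229^32≡240, 229^64≡680, 229^128≡1348, 229^256≡1356 (mod 1423).
229^356 = 229^(256+64+32+4) ≡ 884 (mod 1423).
Check: 884² = 781456 ≡ 229 (mod 1423). The two roots are 539 and 884.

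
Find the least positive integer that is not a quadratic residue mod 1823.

5

(2/1823) = +1, so 2 is a residue.
(3/1823) = +1, so 3 is a residue.
(4/1823) = +1, so 4 is a residue.
(5/1823) = −1, so 5 is the smallest positive non-residue mod 1823.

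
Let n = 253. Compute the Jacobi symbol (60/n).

-1

Pull out 2^2: since 253 ≡ 5 (mod 8), (2/253) = -1, so (2/253)^2 = +1.
Reciprocity: 15 ≡ 3 and 253 ≡ 1 (mod 4), so (15/253) = +(253/15).
Reduce top mod 15: now compute (13/15).
Reciprocity: 13 ≡ 1 and 15 ≡ 3 (mod 4), so (13/15) = +(15/13).
Reduce top mod 13: now compute (2/13).
Pull out 2: since 13 ≡ 5 (mod 8), (2/13) = -1.
Reached (1/13) = 1. Collecting the sign flips along the way, the symbol is -1.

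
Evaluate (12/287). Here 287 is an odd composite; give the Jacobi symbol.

Pull out 2^2: since 287 ≡ 7 (mod 8), (2/287) = +1, so (2/287)^2 = +1.
Reciprocity: 3 ≡ 3 and 287 ≡ 3 (mod 4), so (3/287) = −(287/3).
Reduce top mod 3: now compute (2/3).
Pull out 2: since 3 ≡ 3 (mod 8), (2/3) = -1.
Reached (1/3) = 1. Collecting the sign flips along the way, the symbol is +1.

1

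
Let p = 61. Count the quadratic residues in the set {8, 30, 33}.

0

(8/61) = -1 → non-residue.
(30/61) = -1 → non-residue.
(33/61) = -1 → non-residue.
Total quadratic residues among the 3: 0.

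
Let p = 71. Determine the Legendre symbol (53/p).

-1

Reciprocity: 53 ≡ 1 and 71 ≡ 3 (mod 4), so (53/71) = +(71/53).
Reduce top mod 53: now compute (18/53).
Pull out 2: since 53 ≡ 5 (mod 8), (2/53) = -1.
Reciprocity: 9 ≡ 1 and 53 ≡ 1 (mod 4), so (9/53) = +(53/9).
Reduce top mod 9: now compute (8/9).
Pull out 2^3: since 9 ≡ 1 (mod 8), (2/9) = +1, so (2/9)^3 = +1.
Reached (1/9) = 1. Collecting the sign flips along the way, the symbol is -1.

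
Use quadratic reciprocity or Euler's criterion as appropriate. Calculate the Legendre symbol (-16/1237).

First reduce: -16 ≡ 1221 (mod 1237).
Reciprocity: 1221 ≡ 1 and 1237 ≡ 1 (mod 4), so (1221/1237) = +(1237/1221).
Reduce top mod 1221: now compute (16/1221).
Pull out 2^4: since 1221 ≡ 5 (mod 8), (2/1221) = -1, so (2/1221)^4 = +1.
Reached (1/1221) = 1. Collecting the sign flips along the way, the symbol is +1.

1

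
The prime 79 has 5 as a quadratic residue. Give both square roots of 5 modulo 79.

Since 79 ≡ 3 (mod 4), a square root of 5 is 5^((79+1)/4) = 5^20 mod 79.
Repeated squaring: 5^2≡25, 5^4≡72, 5^8≡49, 5^16≡31 (mod 79).
5^20 = 5^(16+4) ≡ 20 (mod 79).
Check: 20² = 400 ≡ 5 (mod 79). The two roots are 20 and 59.

20, 59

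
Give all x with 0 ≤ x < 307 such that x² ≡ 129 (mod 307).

71, 236

Since 307 ≡ 3 (mod 4), a square root of 129 is 129^((307+1)/4) = 129^77 mod 307.
Repeated squaring: 129^2≡63, 129^4≡285, 129^8≡177, 129^16≡15, 129^32≡225, 129^64≡277 (mod 307).
129^77 = 129^(64+8+4+1) ≡ 71 (mod 307).
Check: 71² = 5041 ≡ 129 (mod 307). The two roots are 71 and 236.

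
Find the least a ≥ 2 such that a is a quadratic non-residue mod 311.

(2/311) = +1, so 2 is a residue.
(3/311) = +1, so 3 is a residue.
(4/311) = +1, so 4 is a residue.
(5/311) = +1, so 5 is a residue.
(6/311) = +1, so 6 is a residue.
(7/311) = +1, so 7 is a residue.
(8/311) = +1, so 8 is a residue.
(9/311) = +1, so 9 is a residue.
(10/311) = +1, so 10 is a residue.
(11/311) = −1, so 11 is the smallest positive non-residue mod 311.

11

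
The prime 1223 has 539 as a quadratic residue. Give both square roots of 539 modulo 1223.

Since 1223 ≡ 3 (mod 4), a square root of 539 is 539^((1223+1)/4) = 539^306 mod 1223.
Repeated squaring: 539^2≡670, 539^4≡59, 539^8≡1035, 539^16≡1100, 539^32≡453, 539^64≡968, 539^128≡206, 539^256≡854 (mod 1223).
539^306 = 539^(256+32+16+2) ≡ 1110 (mod 1223).
Check: 1110² = 1232100 ≡ 539 (mod 1223). The two roots are 113 and 1110.

113, 1110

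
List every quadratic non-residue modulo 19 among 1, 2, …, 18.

2 3 8 10 12 13 14 15 18

Square k = 1,…,9 (k and 19−k give the same square):
1²=1, 2²=4, 3²=9, 4²=16, 5²≡6, 6²≡17, 7²≡11, 8²≡7, 9²≡5 (mod 19).
The residues are {1, 4, 5, 6, 7, 9, 11, 16, 17}; the non-residues are the remaining 9 nonzero classes.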